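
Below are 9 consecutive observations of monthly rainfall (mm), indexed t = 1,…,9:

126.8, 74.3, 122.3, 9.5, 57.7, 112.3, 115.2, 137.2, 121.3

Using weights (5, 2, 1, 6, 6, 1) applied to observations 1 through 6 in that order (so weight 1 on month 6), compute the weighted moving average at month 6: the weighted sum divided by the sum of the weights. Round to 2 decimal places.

67.64

Weighted sum: 5·126.8 + 2·74.3 + 1·122.3 + 6·9.5 + 6·57.7 + 1·112.3 = 634.0 + 148.6 + 122.3 + 57.0 + 346.2 + 112.3 = 1420.4
Weight total: 5 + 2 + 1 + 6 + 6 + 1 = 21
WMA = 1420.4 / 21 = 67.64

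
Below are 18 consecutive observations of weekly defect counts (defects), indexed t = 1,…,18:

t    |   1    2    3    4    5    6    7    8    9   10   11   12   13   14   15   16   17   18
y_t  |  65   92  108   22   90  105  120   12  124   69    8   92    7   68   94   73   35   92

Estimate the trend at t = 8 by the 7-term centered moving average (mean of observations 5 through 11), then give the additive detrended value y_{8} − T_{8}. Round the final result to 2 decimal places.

Trend T_8 = (90 + 105 + 120 + 12 + 124 + 69 + 8) / 7 = 528/7 = 75.4286
Detrended value: 12 − 75.4286 = -63.43

-63.43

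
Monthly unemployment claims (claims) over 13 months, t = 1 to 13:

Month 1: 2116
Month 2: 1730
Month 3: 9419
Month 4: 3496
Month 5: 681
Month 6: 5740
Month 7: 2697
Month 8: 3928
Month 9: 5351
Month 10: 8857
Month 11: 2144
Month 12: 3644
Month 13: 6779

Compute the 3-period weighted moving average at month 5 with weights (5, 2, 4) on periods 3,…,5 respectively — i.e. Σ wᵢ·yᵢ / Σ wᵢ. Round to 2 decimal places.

Weighted sum: 5·9419 + 2·3496 + 4·681 = 47095 + 6992 + 2724 = 56811
Weight total: 5 + 2 + 4 = 11
WMA = 56811 / 11 = 5164.64

5164.64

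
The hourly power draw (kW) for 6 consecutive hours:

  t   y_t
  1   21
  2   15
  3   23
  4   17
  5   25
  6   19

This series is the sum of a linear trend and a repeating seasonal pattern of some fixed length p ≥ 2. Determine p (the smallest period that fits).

2

First differences y_{t+1} − y_t: -6, 8, -6, 8, -6, …
The difference pattern repeats every 2 terms and not for any smaller step, so p = 2.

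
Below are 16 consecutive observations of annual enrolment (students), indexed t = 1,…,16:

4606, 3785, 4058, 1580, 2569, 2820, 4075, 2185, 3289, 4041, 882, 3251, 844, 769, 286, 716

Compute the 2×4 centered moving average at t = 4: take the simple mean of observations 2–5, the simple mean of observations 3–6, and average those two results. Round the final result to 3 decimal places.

Sum over 2–5: 3785 + 4058 + 1580 + 2569 = 11992
Sum over 3–6: 4058 + 1580 + 2569 + 2820 = 11027
CMA at t=4 = (11992 + 11027) / (2·4) = 23019 / 8 = 2877.375

2877.375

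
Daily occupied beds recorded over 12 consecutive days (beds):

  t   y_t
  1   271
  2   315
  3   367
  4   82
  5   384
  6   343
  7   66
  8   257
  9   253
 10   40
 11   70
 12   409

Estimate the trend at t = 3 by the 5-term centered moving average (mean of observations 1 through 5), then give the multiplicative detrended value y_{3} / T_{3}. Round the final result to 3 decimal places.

Trend T_3 = (271 + 315 + 367 + 82 + 384) / 5 = 1419/5 = 283.80000
Ratio to trend: 367 / 283.80000 = 1.293

1.293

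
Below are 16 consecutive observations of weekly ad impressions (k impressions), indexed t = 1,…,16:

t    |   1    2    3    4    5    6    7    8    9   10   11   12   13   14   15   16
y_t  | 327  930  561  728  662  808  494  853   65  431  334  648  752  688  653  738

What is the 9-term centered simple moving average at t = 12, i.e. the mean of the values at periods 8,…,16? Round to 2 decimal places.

573.56

Sum of periods 8–16: 853 + 65 + 431 + 334 + 648 + 752 + 688 + 653 + 738 = 5162
Divide by 9: 5162 / 9 = 573.56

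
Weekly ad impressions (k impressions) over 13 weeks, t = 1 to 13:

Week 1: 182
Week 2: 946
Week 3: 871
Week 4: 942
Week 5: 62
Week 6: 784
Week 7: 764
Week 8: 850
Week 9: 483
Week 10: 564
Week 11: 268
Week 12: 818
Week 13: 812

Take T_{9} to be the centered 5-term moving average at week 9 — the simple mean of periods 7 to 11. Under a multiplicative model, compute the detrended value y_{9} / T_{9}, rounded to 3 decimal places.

0.825

Trend T_9 = (764 + 850 + 483 + 564 + 268) / 5 = 2929/5 = 585.80000
Ratio to trend: 483 / 585.80000 = 0.825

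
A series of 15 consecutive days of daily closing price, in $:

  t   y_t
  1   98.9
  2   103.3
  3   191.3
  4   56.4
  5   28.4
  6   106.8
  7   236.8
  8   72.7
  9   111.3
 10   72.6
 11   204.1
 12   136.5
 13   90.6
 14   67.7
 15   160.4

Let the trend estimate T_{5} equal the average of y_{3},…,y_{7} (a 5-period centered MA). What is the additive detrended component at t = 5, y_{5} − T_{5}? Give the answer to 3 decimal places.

Trend T_5 = (191.3 + 56.4 + 28.4 + 106.8 + 236.8) / 5 = 619.7/5 = 123.94000
Detrended value: 28.4 − 123.94000 = -95.540

-95.540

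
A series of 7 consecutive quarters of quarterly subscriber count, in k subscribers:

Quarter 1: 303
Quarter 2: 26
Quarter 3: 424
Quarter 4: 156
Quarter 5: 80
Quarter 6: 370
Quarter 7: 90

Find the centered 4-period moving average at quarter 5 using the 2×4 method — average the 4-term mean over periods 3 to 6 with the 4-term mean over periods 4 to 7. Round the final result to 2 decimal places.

215.75

Sum over 3–6: 424 + 156 + 80 + 370 = 1030
Sum over 4–7: 156 + 80 + 370 + 90 = 696
CMA at t=5 = (1030 + 696) / (2·4) = 1726 / 8 = 215.75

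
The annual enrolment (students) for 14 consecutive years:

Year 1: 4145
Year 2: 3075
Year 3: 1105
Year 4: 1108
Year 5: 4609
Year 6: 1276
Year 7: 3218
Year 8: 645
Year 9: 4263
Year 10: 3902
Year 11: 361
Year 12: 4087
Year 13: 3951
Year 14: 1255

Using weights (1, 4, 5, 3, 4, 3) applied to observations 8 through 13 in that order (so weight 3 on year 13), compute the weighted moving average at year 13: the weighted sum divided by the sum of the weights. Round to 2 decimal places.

3324.55

Weighted sum: 1·645 + 4·4263 + 5·3902 + 3·361 + 4·4087 + 3·3951 = 645 + 17052 + 19510 + 1083 + 16348 + 11853 = 66491
Weight total: 1 + 4 + 5 + 3 + 4 + 3 = 20
WMA = 66491 / 20 = 3324.55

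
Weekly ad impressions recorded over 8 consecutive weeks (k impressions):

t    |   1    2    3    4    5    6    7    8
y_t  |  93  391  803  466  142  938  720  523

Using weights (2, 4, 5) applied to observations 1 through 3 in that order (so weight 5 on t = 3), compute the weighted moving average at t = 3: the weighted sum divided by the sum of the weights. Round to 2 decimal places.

524.09

Weighted sum: 2·93 + 4·391 + 5·803 = 186 + 1564 + 4015 = 5765
Weight total: 2 + 4 + 5 = 11
WMA = 5765 / 11 = 524.09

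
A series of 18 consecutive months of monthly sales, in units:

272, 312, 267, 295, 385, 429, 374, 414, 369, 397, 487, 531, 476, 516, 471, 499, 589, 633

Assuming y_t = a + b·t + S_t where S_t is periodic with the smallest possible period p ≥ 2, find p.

First differences y_{t+1} − y_t: 40, -45, 28, 90, 44, -55, 40, -45, 28, 90, 44, -55, 40, -45, …
The difference pattern repeats every 6 terms and not for any smaller step, so p = 6.

6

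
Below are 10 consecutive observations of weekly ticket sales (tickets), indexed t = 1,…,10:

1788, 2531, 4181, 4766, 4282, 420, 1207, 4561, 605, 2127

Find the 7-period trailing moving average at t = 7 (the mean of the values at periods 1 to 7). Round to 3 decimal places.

2739.286

Sum of periods 1–7: 1788 + 2531 + 4181 + 4766 + 4282 + 420 + 1207 = 19175
Divide by 7: 19175 / 7 = 2739.286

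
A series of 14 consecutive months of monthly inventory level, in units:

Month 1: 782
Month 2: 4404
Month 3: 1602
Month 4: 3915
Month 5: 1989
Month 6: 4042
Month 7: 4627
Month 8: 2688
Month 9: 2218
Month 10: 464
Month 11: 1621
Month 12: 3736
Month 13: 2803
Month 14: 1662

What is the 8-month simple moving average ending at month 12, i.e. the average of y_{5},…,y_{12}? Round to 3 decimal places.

Sum of periods 5–12: 1989 + 4042 + 4627 + 2688 + 2218 + 464 + 1621 + 3736 = 21385
Divide by 8: 21385 / 8 = 2673.125

2673.125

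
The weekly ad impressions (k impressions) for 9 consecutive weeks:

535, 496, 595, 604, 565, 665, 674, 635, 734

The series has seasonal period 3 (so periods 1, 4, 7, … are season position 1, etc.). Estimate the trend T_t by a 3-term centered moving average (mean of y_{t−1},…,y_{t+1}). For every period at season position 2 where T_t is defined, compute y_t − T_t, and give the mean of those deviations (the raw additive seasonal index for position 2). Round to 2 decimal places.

-46.11

Season position 2 occurs at t = 2, 5, 8 (where T_t is defined).
t=2: T_2 = 542.0000; y_2 − T_2 = 496 − 542.0000 = -46.0000
t=5: T_5 = 611.3333; y_5 − T_5 = 565 − 611.3333 = -46.3333
t=8: T_8 = 681.0000; y_8 − T_8 = 635 − 681.0000 = -46.0000
Mean deviation: (-46.0000 + -46.3333 + -46.0000) / 3 = -46.11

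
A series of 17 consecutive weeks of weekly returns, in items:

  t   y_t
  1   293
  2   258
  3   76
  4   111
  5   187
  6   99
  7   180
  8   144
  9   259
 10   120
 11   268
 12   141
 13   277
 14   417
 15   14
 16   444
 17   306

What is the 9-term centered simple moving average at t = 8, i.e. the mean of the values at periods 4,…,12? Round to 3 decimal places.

167.667

Sum of periods 4–12: 111 + 187 + 99 + 180 + 144 + 259 + 120 + 268 + 141 = 1509
Divide by 9: 1509 / 9 = 167.667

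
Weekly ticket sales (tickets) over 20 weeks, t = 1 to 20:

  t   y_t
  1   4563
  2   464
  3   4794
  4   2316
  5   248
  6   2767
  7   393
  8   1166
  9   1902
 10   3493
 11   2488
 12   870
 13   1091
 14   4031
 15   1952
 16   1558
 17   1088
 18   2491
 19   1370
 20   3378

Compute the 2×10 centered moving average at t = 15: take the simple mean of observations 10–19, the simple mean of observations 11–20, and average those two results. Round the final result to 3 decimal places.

2037.450

Sum over 10–19: 3493 + 2488 + 870 + 1091 + 4031 + 1952 + 1558 + 1088 + 2491 + 1370 = 20432
Sum over 11–20: 2488 + 870 + 1091 + 4031 + 1952 + 1558 + 1088 + 2491 + 1370 + 3378 = 20317
CMA at t=15 = (20432 + 20317) / (2·10) = 40749 / 20 = 2037.450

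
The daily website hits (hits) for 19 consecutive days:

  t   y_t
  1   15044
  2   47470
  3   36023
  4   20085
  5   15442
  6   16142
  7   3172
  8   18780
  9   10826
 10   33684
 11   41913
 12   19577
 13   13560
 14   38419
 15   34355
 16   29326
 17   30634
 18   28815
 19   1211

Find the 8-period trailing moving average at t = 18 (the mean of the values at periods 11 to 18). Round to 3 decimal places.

29574.875

Sum of periods 11–18: 41913 + 19577 + 13560 + 38419 + 34355 + 29326 + 30634 + 28815 = 236599
Divide by 8: 236599 / 8 = 29574.875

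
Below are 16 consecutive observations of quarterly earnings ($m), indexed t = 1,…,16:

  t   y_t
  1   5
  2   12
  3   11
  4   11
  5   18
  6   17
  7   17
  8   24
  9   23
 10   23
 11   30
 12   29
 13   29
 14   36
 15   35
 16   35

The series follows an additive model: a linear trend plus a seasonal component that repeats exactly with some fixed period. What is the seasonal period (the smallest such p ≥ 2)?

3

First differences y_{t+1} − y_t: 7, -1, 0, 7, -1, 0, 7, -1, …
The difference pattern repeats every 3 terms and not for any smaller step, so p = 3.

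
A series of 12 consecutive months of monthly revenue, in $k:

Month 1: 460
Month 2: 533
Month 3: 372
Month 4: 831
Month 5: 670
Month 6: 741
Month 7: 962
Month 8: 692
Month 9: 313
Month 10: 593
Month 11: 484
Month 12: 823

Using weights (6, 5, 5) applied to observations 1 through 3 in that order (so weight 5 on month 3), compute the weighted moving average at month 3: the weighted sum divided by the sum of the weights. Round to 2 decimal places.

455.31

Weighted sum: 6·460 + 5·533 + 5·372 = 2760 + 2665 + 1860 = 7285
Weight total: 6 + 5 + 5 = 16
WMA = 7285 / 16 = 455.31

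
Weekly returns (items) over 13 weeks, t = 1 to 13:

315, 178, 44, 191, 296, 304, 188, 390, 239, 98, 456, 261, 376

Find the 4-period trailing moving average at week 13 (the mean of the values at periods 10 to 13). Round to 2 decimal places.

Sum of periods 10–13: 98 + 456 + 261 + 376 = 1191
Divide by 4: 1191 / 4 = 297.75

297.75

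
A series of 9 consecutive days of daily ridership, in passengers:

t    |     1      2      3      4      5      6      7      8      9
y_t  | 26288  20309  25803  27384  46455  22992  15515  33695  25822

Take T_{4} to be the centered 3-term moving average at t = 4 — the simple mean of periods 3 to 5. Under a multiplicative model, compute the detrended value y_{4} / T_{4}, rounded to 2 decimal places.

Trend T_4 = (25803 + 27384 + 46455) / 3 = 99642/3 = 33214.0000
Ratio to trend: 27384 / 33214.0000 = 0.82

0.82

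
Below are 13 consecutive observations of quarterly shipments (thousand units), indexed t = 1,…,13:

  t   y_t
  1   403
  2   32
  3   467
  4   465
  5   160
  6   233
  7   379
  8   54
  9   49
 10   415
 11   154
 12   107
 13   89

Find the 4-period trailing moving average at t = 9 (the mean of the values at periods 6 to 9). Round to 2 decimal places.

178.75

Sum of periods 6–9: 233 + 379 + 54 + 49 = 715
Divide by 4: 715 / 4 = 178.75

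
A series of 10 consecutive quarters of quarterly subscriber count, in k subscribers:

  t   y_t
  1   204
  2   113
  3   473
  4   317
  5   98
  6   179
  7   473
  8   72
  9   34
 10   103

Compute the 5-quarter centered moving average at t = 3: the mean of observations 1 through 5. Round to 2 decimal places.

241.00

Sum of periods 1–5: 204 + 113 + 473 + 317 + 98 = 1205
Divide by 5: 1205 / 5 = 241.00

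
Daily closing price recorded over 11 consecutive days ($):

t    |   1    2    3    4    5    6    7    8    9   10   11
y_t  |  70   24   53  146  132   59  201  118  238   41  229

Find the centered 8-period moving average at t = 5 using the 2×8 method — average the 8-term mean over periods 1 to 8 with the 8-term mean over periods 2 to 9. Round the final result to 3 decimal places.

Sum over 1–8: 70 + 24 + 53 + 146 + 132 + 59 + 201 + 118 = 803
Sum over 2–9: 24 + 53 + 146 + 132 + 59 + 201 + 118 + 238 = 971
CMA at t=5 = (803 + 971) / (2·8) = 1774 / 16 = 110.875

110.875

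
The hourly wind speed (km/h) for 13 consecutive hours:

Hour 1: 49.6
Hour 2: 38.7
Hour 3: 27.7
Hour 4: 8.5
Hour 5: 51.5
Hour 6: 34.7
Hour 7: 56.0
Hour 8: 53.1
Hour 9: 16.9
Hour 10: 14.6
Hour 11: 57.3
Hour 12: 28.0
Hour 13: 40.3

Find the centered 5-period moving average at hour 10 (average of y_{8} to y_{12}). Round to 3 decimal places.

33.980

Sum of periods 8–12: 53.1 + 16.9 + 14.6 + 57.3 + 28.0 = 169.9
Divide by 5: 169.9 / 5 = 33.980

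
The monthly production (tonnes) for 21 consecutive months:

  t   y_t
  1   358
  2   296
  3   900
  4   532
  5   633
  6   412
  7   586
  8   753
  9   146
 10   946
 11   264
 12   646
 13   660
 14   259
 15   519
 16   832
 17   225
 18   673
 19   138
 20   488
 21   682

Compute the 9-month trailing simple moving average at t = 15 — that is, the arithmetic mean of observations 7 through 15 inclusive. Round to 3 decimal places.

Sum of periods 7–15: 586 + 753 + 146 + 946 + 264 + 646 + 660 + 259 + 519 = 4779
Divide by 9: 4779 / 9 = 531.000

531.000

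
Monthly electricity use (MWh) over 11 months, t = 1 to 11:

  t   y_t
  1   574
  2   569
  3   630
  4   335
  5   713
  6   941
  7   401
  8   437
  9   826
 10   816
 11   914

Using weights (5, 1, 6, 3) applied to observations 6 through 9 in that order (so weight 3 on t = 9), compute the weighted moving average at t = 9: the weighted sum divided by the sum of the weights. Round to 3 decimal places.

680.400

Weighted sum: 5·941 + 1·401 + 6·437 + 3·826 = 4705 + 401 + 2622 + 2478 = 10206
Weight total: 5 + 1 + 6 + 3 = 15
WMA = 10206 / 15 = 680.400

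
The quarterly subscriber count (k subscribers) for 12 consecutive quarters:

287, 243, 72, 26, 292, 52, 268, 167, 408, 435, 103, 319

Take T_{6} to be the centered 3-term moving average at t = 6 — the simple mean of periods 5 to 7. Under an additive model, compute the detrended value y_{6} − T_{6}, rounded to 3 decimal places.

Trend T_6 = (292 + 52 + 268) / 3 = 612/3 = 204.00000
Detrended value: 52 − 204.00000 = -152.000

-152.000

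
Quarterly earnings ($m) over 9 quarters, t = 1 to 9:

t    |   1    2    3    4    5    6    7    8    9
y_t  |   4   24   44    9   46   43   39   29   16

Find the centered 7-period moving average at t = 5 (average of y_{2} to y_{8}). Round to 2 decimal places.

Sum of periods 2–8: 24 + 44 + 9 + 46 + 43 + 39 + 29 = 234
Divide by 7: 234 / 7 = 33.43

33.43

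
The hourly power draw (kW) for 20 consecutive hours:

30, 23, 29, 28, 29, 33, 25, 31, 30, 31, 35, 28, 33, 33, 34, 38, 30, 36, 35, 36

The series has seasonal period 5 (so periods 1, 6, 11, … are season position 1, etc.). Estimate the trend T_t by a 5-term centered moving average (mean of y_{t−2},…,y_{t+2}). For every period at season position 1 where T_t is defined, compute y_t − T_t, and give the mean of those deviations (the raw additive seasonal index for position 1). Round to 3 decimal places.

Season position 1 occurs at t = 6, 11, 16 (where T_t is defined).
t=6: T_6 = 29.20000; y_6 − T_6 = 33 − 29.20000 = 3.80000
t=11: T_11 = 31.40000; y_11 − T_11 = 35 − 31.40000 = 3.60000
t=16: T_16 = 34.20000; y_16 − T_16 = 38 − 34.20000 = 3.80000
Mean deviation: (3.80000 + 3.60000 + 3.80000) / 3 = 3.733

3.733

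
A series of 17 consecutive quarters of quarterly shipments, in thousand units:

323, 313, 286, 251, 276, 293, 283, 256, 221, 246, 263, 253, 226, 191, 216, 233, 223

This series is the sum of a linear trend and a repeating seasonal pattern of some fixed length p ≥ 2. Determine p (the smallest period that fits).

First differences y_{t+1} − y_t: -10, -27, -35, 25, 17, -10, -27, -35, 25, 17, -10, -27, …
The difference pattern repeats every 5 terms and not for any smaller step, so p = 5.

5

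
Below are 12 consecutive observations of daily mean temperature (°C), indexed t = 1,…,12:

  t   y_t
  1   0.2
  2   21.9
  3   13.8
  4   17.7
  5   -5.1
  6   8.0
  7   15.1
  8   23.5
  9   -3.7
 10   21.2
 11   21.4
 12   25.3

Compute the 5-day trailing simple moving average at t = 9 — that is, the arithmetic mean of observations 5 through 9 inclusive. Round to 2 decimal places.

Sum of periods 5–9: (-5.1) + 8.0 + 15.1 + 23.5 + (-3.7) = 37.8
Divide by 5: 37.8 / 5 = 7.56

7.56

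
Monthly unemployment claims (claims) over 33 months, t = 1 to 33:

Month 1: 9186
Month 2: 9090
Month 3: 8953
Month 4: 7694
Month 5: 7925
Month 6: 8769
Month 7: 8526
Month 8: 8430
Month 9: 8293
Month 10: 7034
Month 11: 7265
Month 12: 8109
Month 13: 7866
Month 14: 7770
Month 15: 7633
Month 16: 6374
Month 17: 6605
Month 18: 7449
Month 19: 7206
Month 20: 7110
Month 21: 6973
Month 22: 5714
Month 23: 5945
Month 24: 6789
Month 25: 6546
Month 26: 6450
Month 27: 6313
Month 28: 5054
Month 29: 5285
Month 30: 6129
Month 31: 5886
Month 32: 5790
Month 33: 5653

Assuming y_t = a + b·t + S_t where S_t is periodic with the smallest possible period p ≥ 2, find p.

6

First differences y_{t+1} − y_t: -96, -137, -1259, 231, 844, -243, -96, -137, -1259, 231, 844, -243, -96, -137, …
The difference pattern repeats every 6 terms and not for any smaller step, so p = 6.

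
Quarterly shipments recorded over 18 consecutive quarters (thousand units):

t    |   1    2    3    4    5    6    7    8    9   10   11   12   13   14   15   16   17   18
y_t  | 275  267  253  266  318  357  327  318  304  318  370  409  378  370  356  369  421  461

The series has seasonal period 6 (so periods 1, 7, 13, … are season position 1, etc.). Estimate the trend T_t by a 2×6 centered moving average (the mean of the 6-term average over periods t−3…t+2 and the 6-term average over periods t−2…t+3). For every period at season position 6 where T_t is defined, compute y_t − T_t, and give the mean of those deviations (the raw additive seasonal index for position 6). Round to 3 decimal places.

46.375

Season position 6 occurs at t = 6, 12 (where T_t is defined).
t=6: T_6 = 310.75000; y_6 − T_6 = 357 − 310.75000 = 46.25000
t=12: T_12 = 362.50000; y_12 − T_12 = 409 − 362.50000 = 46.50000
Mean deviation: (46.25000 + 46.50000) / 2 = 46.375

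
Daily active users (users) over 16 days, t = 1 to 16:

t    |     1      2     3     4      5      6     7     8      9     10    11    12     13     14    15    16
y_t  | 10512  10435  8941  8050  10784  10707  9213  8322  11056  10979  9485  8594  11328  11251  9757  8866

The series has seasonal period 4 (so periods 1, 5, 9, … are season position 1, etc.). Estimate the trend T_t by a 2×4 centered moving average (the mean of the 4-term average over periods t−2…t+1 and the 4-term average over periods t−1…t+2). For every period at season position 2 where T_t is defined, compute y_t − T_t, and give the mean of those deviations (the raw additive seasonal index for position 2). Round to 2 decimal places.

984.50

Season position 2 occurs at t = 6, 10, 14 (where T_t is defined).
t=6: T_6 = 9722.5000; y_6 − T_6 = 10707 − 9722.5000 = 984.5000
t=10: T_10 = 9994.5000; y_10 − T_10 = 10979 − 9994.5000 = 984.5000
t=14: T_14 = 10266.5000; y_14 − T_14 = 11251 − 10266.5000 = 984.5000
Mean deviation: (984.5000 + 984.5000 + 984.5000) / 3 = 984.50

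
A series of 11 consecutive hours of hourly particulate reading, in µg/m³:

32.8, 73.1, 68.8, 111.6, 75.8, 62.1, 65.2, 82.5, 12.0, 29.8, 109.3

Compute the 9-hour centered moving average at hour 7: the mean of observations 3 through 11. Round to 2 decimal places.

Sum of periods 3–11: 68.8 + 111.6 + 75.8 + 62.1 + 65.2 + 82.5 + 12.0 + 29.8 + 109.3 = 617.1
Divide by 9: 617.1 / 9 = 68.57

68.57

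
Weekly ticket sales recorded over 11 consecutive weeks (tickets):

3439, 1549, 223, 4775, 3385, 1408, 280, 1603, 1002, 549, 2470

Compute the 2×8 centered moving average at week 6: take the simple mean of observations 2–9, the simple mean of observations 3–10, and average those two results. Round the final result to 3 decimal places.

Sum over 2–9: 1549 + 223 + 4775 + 3385 + 1408 + 280 + 1603 + 1002 = 14225
Sum over 3–10: 223 + 4775 + 3385 + 1408 + 280 + 1603 + 1002 + 549 = 13225
CMA at t=6 = (14225 + 13225) / (2·8) = 27450 / 16 = 1715.625

1715.625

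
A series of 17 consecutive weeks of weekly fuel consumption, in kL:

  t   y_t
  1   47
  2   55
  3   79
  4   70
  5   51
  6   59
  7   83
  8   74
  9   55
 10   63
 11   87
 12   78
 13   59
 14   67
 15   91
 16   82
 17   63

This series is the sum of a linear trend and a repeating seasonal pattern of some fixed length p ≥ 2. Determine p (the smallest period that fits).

First differences y_{t+1} − y_t: 8, 24, -9, -19, 8, 24, -9, -19, 8, 24, …
The difference pattern repeats every 4 terms and not for any smaller step, so p = 4.

4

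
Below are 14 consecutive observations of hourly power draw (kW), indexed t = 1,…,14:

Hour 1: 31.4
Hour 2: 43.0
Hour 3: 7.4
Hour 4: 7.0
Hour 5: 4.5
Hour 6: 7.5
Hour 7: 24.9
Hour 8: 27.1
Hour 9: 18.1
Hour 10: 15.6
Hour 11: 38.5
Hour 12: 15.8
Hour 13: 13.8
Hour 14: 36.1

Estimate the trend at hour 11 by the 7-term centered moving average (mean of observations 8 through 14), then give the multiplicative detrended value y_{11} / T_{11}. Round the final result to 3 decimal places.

1.633

Trend T_11 = (27.1 + 18.1 + 15.6 + 38.5 + 15.8 + 13.8 + 36.1) / 7 = 165.0/7 = 23.57143
Ratio to trend: 38.5 / 23.57143 = 1.633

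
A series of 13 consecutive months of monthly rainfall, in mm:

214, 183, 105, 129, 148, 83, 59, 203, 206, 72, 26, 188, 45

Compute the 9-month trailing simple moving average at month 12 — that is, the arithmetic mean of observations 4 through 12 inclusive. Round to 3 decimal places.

Sum of periods 4–12: 129 + 148 + 83 + 59 + 203 + 206 + 72 + 26 + 188 = 1114
Divide by 9: 1114 / 9 = 123.778

123.778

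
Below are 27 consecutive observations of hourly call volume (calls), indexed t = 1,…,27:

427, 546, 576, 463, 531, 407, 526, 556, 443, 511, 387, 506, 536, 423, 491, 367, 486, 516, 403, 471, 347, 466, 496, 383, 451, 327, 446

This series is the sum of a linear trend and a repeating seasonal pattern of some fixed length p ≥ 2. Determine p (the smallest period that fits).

First differences y_{t+1} − y_t: 119, 30, -113, 68, -124, 119, 30, -113, 68, -124, 119, 30, …
The difference pattern repeats every 5 terms and not for any smaller step, so p = 5.

5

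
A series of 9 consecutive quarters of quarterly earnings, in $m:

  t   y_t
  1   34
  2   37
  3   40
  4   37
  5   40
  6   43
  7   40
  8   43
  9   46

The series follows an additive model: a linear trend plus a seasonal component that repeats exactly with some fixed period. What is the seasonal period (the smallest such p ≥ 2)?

First differences y_{t+1} − y_t: 3, 3, -3, 3, 3, -3, 3, 3, …
The difference pattern repeats every 3 terms and not for any smaller step, so p = 3.

3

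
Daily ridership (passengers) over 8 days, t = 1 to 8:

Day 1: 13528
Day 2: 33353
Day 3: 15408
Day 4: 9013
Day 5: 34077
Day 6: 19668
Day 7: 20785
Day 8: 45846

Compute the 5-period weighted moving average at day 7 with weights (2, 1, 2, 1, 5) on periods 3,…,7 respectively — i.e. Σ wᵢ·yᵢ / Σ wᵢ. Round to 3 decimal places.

21052.364

Weighted sum: 2·15408 + 1·9013 + 2·34077 + 1·19668 + 5·20785 = 30816 + 9013 + 68154 + 19668 + 103925 = 231576
Weight total: 2 + 1 + 2 + 1 + 5 = 11
WMA = 231576 / 11 = 21052.364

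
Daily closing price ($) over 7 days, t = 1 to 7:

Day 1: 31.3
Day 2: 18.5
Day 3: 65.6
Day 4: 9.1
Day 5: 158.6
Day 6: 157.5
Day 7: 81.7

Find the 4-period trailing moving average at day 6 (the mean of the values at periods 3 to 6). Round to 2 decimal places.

Sum of periods 3–6: 65.6 + 9.1 + 158.6 + 157.5 = 390.8
Divide by 4: 390.8 / 4 = 97.70

97.70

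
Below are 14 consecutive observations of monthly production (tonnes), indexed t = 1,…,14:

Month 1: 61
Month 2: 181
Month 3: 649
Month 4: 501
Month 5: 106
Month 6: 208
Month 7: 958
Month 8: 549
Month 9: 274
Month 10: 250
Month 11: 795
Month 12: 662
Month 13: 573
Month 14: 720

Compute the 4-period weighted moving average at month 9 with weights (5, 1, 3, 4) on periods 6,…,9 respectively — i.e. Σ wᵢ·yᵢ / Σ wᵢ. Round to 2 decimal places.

364.69

Weighted sum: 5·208 + 1·958 + 3·549 + 4·274 = 1040 + 958 + 1647 + 1096 = 4741
Weight total: 5 + 1 + 3 + 4 = 13
WMA = 4741 / 13 = 364.69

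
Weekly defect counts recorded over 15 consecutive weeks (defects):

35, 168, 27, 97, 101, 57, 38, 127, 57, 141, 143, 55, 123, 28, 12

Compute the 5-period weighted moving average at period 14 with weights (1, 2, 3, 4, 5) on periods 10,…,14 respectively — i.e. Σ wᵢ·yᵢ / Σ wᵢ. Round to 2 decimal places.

Weighted sum: 1·141 + 2·143 + 3·55 + 4·123 + 5·28 = 141 + 286 + 165 + 492 + 140 = 1224
Weight total: 1 + 2 + 3 + 4 + 5 = 15
WMA = 1224 / 15 = 81.60

81.60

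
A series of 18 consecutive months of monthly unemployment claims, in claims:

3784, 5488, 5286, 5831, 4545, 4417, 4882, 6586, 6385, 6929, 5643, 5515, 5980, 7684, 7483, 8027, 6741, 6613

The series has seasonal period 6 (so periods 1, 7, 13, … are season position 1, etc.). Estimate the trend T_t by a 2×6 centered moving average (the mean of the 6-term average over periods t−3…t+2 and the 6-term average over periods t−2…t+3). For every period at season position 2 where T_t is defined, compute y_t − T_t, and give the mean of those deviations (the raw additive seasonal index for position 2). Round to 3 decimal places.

870.500

Season position 2 occurs at t = 8, 14 (where T_t is defined).
t=8: T_8 = 5715.50000; y_8 − T_8 = 6586 − 5715.50000 = 870.50000
t=14: T_14 = 6813.50000; y_14 − T_14 = 7684 − 6813.50000 = 870.50000
Mean deviation: (870.50000 + 870.50000) / 2 = 870.500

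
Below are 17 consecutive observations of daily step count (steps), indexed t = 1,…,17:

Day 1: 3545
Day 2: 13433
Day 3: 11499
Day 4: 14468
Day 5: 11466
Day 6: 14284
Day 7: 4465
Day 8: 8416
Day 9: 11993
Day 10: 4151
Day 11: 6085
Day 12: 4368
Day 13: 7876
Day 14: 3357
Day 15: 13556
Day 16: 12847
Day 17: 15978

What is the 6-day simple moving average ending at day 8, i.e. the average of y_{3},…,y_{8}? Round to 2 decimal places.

Sum of periods 3–8: 11499 + 14468 + 11466 + 14284 + 4465 + 8416 = 64598
Divide by 6: 64598 / 6 = 10766.33

10766.33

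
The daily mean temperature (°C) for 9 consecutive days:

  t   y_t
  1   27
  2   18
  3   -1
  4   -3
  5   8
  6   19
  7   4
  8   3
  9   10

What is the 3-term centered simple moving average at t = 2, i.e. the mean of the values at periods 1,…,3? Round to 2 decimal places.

Sum of periods 1–3: 27 + 18 + (-1) = 44
Divide by 3: 44 / 3 = 14.67

14.67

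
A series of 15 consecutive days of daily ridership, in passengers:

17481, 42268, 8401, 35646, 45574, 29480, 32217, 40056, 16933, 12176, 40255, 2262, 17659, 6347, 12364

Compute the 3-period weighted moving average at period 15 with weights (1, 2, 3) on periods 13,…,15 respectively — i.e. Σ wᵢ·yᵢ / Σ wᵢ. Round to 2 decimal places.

11240.83

Weighted sum: 1·17659 + 2·6347 + 3·12364 = 17659 + 12694 + 37092 = 67445
Weight total: 1 + 2 + 3 = 6
WMA = 67445 / 6 = 11240.83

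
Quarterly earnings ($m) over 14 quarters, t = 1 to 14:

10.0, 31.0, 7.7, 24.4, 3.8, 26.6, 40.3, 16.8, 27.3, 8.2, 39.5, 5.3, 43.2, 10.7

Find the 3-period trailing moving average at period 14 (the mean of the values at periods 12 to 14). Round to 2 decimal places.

19.73

Sum of periods 12–14: 5.3 + 43.2 + 10.7 = 59.2
Divide by 3: 59.2 / 3 = 19.73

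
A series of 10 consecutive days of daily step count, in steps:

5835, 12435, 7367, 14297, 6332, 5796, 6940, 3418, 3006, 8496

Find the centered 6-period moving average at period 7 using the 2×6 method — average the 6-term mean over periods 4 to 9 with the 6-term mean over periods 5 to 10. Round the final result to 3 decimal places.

6148.083

Sum over 4–9: 14297 + 6332 + 5796 + 6940 + 3418 + 3006 = 39789
Sum over 5–10: 6332 + 5796 + 6940 + 3418 + 3006 + 8496 = 33988
CMA at t=7 = (39789 + 33988) / (2·6) = 73777 / 12 = 6148.083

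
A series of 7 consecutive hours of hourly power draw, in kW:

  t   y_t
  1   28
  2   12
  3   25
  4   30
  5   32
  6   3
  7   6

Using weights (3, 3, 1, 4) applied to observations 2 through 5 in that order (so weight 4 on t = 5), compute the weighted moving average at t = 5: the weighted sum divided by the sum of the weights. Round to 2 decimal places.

Weighted sum: 3·12 + 3·25 + 1·30 + 4·32 = 36 + 75 + 30 + 128 = 269
Weight total: 3 + 3 + 1 + 4 = 11
WMA = 269 / 11 = 24.45

24.45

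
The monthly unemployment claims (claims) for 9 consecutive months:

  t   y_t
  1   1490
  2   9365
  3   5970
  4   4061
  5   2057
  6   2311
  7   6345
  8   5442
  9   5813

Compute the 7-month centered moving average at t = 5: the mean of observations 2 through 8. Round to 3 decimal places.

Sum of periods 2–8: 9365 + 5970 + 4061 + 2057 + 2311 + 6345 + 5442 = 35551
Divide by 7: 35551 / 7 = 5078.714

5078.714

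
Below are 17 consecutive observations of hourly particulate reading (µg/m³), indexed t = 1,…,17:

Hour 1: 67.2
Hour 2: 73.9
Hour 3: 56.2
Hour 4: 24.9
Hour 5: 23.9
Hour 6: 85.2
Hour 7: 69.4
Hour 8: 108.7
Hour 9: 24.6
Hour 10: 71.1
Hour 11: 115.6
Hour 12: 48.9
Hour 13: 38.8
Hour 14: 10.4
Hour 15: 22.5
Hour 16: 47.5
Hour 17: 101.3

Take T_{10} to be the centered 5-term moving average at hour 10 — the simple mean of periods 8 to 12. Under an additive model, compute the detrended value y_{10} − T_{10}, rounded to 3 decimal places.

Trend T_10 = (108.7 + 24.6 + 71.1 + 115.6 + 48.9) / 5 = 368.9/5 = 73.78000
Detrended value: 71.1 − 73.78000 = -2.680

-2.680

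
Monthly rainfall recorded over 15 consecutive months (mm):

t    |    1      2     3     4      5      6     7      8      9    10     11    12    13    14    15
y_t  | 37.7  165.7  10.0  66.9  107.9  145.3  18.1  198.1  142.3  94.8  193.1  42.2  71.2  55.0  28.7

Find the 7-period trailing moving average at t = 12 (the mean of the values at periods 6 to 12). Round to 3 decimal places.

Sum of periods 6–12: 145.3 + 18.1 + 198.1 + 142.3 + 94.8 + 193.1 + 42.2 = 833.9
Divide by 7: 833.9 / 7 = 119.129

119.129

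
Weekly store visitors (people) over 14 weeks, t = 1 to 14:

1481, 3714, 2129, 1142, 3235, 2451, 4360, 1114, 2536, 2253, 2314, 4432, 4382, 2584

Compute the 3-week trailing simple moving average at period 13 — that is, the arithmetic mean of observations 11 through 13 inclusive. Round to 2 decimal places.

Sum of periods 11–13: 2314 + 4432 + 4382 = 11128
Divide by 3: 11128 / 3 = 3709.33

3709.33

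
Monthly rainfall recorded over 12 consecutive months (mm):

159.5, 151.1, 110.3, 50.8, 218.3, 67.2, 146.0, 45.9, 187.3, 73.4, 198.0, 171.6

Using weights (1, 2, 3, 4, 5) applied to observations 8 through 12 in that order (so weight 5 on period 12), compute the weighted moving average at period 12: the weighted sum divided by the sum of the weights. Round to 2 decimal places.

Weighted sum: 1·45.9 + 2·187.3 + 3·73.4 + 4·198.0 + 5·171.6 = 45.9 + 374.6 + 220.2 + 792.0 + 858.0 = 2290.7
Weight total: 1 + 2 + 3 + 4 + 5 = 15
WMA = 2290.7 / 15 = 152.71

152.71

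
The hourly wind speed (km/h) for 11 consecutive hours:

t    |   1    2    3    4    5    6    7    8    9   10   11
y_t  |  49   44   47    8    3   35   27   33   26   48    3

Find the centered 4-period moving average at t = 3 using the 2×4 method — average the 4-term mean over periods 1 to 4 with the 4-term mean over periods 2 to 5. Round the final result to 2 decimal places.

Sum over 1–4: 49 + 44 + 47 + 8 = 148
Sum over 2–5: 44 + 47 + 8 + 3 = 102
CMA at t=3 = (148 + 102) / (2·4) = 250 / 8 = 31.25

31.25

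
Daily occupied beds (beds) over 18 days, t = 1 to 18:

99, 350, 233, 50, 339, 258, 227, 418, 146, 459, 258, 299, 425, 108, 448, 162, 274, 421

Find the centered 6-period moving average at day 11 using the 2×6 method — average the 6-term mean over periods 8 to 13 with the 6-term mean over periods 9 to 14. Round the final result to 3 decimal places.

308.333

Sum over 8–13: 418 + 146 + 459 + 258 + 299 + 425 = 2005
Sum over 9–14: 146 + 459 + 258 + 299 + 425 + 108 = 1695
CMA at t=11 = (2005 + 1695) / (2·6) = 3700 / 12 = 308.333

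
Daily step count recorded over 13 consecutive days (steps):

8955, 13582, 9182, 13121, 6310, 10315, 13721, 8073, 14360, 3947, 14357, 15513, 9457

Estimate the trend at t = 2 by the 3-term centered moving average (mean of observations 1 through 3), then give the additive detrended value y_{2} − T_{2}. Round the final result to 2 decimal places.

3009.00

Trend T_2 = (8955 + 13582 + 9182) / 3 = 31719/3 = 10573.0000
Detrended value: 13582 − 10573.0000 = 3009.00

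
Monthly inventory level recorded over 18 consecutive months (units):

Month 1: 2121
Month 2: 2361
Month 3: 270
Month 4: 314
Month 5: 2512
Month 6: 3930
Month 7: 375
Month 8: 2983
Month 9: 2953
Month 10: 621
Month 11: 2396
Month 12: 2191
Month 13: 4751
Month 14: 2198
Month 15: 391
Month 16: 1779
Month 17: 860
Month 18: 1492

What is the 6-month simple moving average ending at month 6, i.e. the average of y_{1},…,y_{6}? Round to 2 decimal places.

Sum of periods 1–6: 2121 + 2361 + 270 + 314 + 2512 + 3930 = 11508
Divide by 6: 11508 / 6 = 1918.00

1918.00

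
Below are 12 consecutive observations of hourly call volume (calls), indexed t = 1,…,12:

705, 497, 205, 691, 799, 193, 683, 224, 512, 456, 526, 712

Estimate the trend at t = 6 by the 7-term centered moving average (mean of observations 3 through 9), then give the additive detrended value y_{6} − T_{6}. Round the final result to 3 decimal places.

Trend T_6 = (205 + 691 + 799 + 193 + 683 + 224 + 512) / 7 = 3307/7 = 472.42857
Detrended value: 193 − 472.42857 = -279.429

-279.429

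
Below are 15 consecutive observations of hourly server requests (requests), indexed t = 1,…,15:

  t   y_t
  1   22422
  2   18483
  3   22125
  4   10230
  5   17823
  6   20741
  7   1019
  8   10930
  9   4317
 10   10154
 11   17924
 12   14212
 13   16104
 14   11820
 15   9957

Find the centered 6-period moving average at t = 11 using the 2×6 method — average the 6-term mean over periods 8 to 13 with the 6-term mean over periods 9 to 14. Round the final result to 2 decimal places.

12347.67

Sum over 8–13: 10930 + 4317 + 10154 + 17924 + 14212 + 16104 = 73641
Sum over 9–14: 4317 + 10154 + 17924 + 14212 + 16104 + 11820 = 74531
CMA at t=11 = (73641 + 74531) / (2·6) = 148172 / 12 = 12347.67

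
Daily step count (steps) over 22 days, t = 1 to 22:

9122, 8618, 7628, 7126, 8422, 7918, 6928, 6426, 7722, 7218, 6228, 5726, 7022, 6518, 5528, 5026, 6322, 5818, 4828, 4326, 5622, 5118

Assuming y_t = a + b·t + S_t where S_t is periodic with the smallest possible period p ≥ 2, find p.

First differences y_{t+1} − y_t: -504, -990, -502, 1296, -504, -990, -502, 1296, -504, -990, …
The difference pattern repeats every 4 terms and not for any smaller step, so p = 4.

4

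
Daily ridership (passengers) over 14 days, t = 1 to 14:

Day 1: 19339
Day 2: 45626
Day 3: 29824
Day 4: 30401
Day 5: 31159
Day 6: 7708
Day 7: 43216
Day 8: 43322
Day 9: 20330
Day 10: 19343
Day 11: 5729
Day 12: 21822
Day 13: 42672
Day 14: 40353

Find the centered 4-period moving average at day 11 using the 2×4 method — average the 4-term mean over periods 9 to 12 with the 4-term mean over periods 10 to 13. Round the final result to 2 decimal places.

19598.75

Sum over 9–12: 20330 + 19343 + 5729 + 21822 = 67224
Sum over 10–13: 19343 + 5729 + 21822 + 42672 = 89566
CMA at t=11 = (67224 + 89566) / (2·4) = 156790 / 8 = 19598.75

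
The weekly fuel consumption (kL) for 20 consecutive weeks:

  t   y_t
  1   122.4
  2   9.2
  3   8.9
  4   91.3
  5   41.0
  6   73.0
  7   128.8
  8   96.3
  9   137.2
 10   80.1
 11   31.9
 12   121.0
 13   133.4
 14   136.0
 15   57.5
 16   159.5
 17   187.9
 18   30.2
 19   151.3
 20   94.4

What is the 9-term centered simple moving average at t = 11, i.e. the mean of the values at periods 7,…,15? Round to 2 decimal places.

102.47

Sum of periods 7–15: 128.8 + 96.3 + 137.2 + 80.1 + 31.9 + 121.0 + 133.4 + 136.0 + 57.5 = 922.2
Divide by 9: 922.2 / 9 = 102.47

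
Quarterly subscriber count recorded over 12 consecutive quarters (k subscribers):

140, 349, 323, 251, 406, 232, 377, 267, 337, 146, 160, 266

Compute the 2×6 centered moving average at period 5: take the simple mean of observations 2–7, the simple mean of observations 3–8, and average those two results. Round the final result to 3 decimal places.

Sum over 2–7: 349 + 323 + 251 + 406 + 232 + 377 = 1938
Sum over 3–8: 323 + 251 + 406 + 232 + 377 + 267 = 1856
CMA at t=5 = (1938 + 1856) / (2·6) = 3794 / 12 = 316.167

316.167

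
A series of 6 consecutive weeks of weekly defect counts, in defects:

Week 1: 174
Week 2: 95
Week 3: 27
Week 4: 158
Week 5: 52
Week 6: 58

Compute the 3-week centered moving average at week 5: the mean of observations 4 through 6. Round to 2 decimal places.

Sum of periods 4–6: 158 + 52 + 58 = 268
Divide by 3: 268 / 3 = 89.33

89.33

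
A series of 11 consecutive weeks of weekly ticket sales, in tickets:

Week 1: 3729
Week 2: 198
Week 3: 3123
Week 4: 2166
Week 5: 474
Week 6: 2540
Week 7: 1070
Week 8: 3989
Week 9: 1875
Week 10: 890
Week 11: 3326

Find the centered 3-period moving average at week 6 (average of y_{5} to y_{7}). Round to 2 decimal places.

1361.33

Sum of periods 5–7: 474 + 2540 + 1070 = 4084
Divide by 3: 4084 / 3 = 1361.33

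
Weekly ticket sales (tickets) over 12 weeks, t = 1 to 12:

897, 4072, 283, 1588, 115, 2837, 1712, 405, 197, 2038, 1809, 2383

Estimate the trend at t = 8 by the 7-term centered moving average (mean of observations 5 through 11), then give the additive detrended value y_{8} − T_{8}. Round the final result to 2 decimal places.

-896.86

Trend T_8 = (115 + 2837 + 1712 + 405 + 197 + 2038 + 1809) / 7 = 9113/7 = 1301.8571
Detrended value: 405 − 1301.8571 = -896.86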